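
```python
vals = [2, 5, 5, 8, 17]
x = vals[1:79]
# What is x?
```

vals has length 5. The slice vals[1:79] selects indices [1, 2, 3, 4] (1->5, 2->5, 3->8, 4->17), giving [5, 5, 8, 17].

[5, 5, 8, 17]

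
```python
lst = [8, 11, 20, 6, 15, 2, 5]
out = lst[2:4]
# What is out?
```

lst has length 7. The slice lst[2:4] selects indices [2, 3] (2->20, 3->6), giving [20, 6].

[20, 6]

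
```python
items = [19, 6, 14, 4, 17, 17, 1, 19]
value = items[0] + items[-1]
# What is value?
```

items has length 8. items[0] = 19.
items has length 8. Negative index -1 maps to positive index 8 + (-1) = 7. items[7] = 19.
Sum: 19 + 19 = 38.

38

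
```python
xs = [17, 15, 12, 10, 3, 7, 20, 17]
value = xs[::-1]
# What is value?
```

xs has length 8. The slice xs[::-1] selects indices [7, 6, 5, 4, 3, 2, 1, 0] (7->17, 6->20, 5->7, 4->3, 3->10, 2->12, 1->15, 0->17), giving [17, 20, 7, 3, 10, 12, 15, 17].

[17, 20, 7, 3, 10, 12, 15, 17]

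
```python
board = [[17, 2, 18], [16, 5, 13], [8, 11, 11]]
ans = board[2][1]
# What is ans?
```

board[2] = [8, 11, 11]. Taking column 1 of that row yields 11.

11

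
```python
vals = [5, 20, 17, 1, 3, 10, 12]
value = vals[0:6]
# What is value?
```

vals has length 7. The slice vals[0:6] selects indices [0, 1, 2, 3, 4, 5] (0->5, 1->20, 2->17, 3->1, 4->3, 5->10), giving [5, 20, 17, 1, 3, 10].

[5, 20, 17, 1, 3, 10]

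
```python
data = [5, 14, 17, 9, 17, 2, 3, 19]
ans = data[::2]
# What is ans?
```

data has length 8. The slice data[::2] selects indices [0, 2, 4, 6] (0->5, 2->17, 4->17, 6->3), giving [5, 17, 17, 3].

[5, 17, 17, 3]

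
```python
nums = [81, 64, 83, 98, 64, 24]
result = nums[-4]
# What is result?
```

nums has length 6. Negative index -4 maps to positive index 6 + (-4) = 2. nums[2] = 83.

83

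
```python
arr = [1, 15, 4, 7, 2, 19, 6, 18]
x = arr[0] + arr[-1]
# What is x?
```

arr has length 8. arr[0] = 1.
arr has length 8. Negative index -1 maps to positive index 8 + (-1) = 7. arr[7] = 18.
Sum: 1 + 18 = 19.

19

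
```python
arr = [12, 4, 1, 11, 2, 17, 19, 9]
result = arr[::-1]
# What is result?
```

arr has length 8. The slice arr[::-1] selects indices [7, 6, 5, 4, 3, 2, 1, 0] (7->9, 6->19, 5->17, 4->2, 3->11, 2->1, 1->4, 0->12), giving [9, 19, 17, 2, 11, 1, 4, 12].

[9, 19, 17, 2, 11, 1, 4, 12]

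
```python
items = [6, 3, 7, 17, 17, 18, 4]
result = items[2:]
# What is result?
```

items has length 7. The slice items[2:] selects indices [2, 3, 4, 5, 6] (2->7, 3->17, 4->17, 5->18, 6->4), giving [7, 17, 17, 18, 4].

[7, 17, 17, 18, 4]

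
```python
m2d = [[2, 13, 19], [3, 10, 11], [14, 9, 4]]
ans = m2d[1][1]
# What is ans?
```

m2d[1] = [3, 10, 11]. Taking column 1 of that row yields 10.

10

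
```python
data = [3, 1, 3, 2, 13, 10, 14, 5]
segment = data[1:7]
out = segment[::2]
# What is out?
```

data has length 8. The slice data[1:7] selects indices [1, 2, 3, 4, 5, 6] (1->1, 2->3, 3->2, 4->13, 5->10, 6->14), giving [1, 3, 2, 13, 10, 14]. So segment = [1, 3, 2, 13, 10, 14]. segment has length 6. The slice segment[::2] selects indices [0, 2, 4] (0->1, 2->2, 4->10), giving [1, 2, 10].

[1, 2, 10]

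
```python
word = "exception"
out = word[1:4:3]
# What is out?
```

word has length 9. The slice word[1:4:3] selects indices [1] (1->'x'), giving 'x'.

'x'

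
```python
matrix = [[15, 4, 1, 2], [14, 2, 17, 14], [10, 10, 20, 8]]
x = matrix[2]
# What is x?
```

matrix has 3 rows. Row 2 is [10, 10, 20, 8].

[10, 10, 20, 8]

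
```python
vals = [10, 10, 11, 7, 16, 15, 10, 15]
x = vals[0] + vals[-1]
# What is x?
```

vals has length 8. vals[0] = 10.
vals has length 8. Negative index -1 maps to positive index 8 + (-1) = 7. vals[7] = 15.
Sum: 10 + 15 = 25.

25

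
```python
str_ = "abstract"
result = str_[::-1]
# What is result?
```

str_ has length 8. The slice str_[::-1] selects indices [7, 6, 5, 4, 3, 2, 1, 0] (7->'t', 6->'c', 5->'a', 4->'r', 3->'t', 2->'s', 1->'b', 0->'a'), giving 'tcartsba'.

'tcartsba'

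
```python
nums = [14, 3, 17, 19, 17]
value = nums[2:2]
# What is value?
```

nums has length 5. The slice nums[2:2] resolves to an empty index range, so the result is [].

[]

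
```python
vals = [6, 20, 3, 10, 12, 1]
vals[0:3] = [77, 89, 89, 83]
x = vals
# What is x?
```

vals starts as [6, 20, 3, 10, 12, 1] (length 6). The slice vals[0:3] covers indices [0, 1, 2] with values [6, 20, 3]. Replacing that slice with [77, 89, 89, 83] (different length) produces [77, 89, 89, 83, 10, 12, 1].

[77, 89, 89, 83, 10, 12, 1]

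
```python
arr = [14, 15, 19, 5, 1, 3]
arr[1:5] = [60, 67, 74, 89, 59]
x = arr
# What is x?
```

arr starts as [14, 15, 19, 5, 1, 3] (length 6). The slice arr[1:5] covers indices [1, 2, 3, 4] with values [15, 19, 5, 1]. Replacing that slice with [60, 67, 74, 89, 59] (different length) produces [14, 60, 67, 74, 89, 59, 3].

[14, 60, 67, 74, 89, 59, 3]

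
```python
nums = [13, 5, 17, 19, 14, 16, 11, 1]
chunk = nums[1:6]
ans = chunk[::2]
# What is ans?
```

nums has length 8. The slice nums[1:6] selects indices [1, 2, 3, 4, 5] (1->5, 2->17, 3->19, 4->14, 5->16), giving [5, 17, 19, 14, 16]. So chunk = [5, 17, 19, 14, 16]. chunk has length 5. The slice chunk[::2] selects indices [0, 2, 4] (0->5, 2->19, 4->16), giving [5, 19, 16].

[5, 19, 16]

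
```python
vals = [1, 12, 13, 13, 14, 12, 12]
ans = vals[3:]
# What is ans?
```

vals has length 7. The slice vals[3:] selects indices [3, 4, 5, 6] (3->13, 4->14, 5->12, 6->12), giving [13, 14, 12, 12].

[13, 14, 12, 12]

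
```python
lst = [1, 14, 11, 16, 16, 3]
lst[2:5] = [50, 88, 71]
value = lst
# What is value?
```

lst starts as [1, 14, 11, 16, 16, 3] (length 6). The slice lst[2:5] covers indices [2, 3, 4] with values [11, 16, 16]. Replacing that slice with [50, 88, 71] (same length) produces [1, 14, 50, 88, 71, 3].

[1, 14, 50, 88, 71, 3]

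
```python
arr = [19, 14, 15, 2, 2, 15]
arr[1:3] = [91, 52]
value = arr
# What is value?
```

arr starts as [19, 14, 15, 2, 2, 15] (length 6). The slice arr[1:3] covers indices [1, 2] with values [14, 15]. Replacing that slice with [91, 52] (same length) produces [19, 91, 52, 2, 2, 15].

[19, 91, 52, 2, 2, 15]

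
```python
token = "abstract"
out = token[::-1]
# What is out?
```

token has length 8. The slice token[::-1] selects indices [7, 6, 5, 4, 3, 2, 1, 0] (7->'t', 6->'c', 5->'a', 4->'r', 3->'t', 2->'s', 1->'b', 0->'a'), giving 'tcartsba'.

'tcartsba'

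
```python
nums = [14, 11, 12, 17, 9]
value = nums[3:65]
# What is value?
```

nums has length 5. The slice nums[3:65] selects indices [3, 4] (3->17, 4->9), giving [17, 9].

[17, 9]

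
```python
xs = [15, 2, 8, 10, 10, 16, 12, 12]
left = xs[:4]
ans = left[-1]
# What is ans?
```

xs has length 8. The slice xs[:4] selects indices [0, 1, 2, 3] (0->15, 1->2, 2->8, 3->10), giving [15, 2, 8, 10]. So left = [15, 2, 8, 10]. Then left[-1] = 10.

10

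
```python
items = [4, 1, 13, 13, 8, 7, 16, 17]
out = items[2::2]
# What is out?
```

items has length 8. The slice items[2::2] selects indices [2, 4, 6] (2->13, 4->8, 6->16), giving [13, 8, 16].

[13, 8, 16]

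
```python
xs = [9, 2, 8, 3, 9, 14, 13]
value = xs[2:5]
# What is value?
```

xs has length 7. The slice xs[2:5] selects indices [2, 3, 4] (2->8, 3->3, 4->9), giving [8, 3, 9].

[8, 3, 9]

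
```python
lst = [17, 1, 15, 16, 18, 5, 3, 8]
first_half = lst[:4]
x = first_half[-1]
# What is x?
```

lst has length 8. The slice lst[:4] selects indices [0, 1, 2, 3] (0->17, 1->1, 2->15, 3->16), giving [17, 1, 15, 16]. So first_half = [17, 1, 15, 16]. Then first_half[-1] = 16.

16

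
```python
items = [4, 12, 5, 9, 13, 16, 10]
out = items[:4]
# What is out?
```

items has length 7. The slice items[:4] selects indices [0, 1, 2, 3] (0->4, 1->12, 2->5, 3->9), giving [4, 12, 5, 9].

[4, 12, 5, 9]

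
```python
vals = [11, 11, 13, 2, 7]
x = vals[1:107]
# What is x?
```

vals has length 5. The slice vals[1:107] selects indices [1, 2, 3, 4] (1->11, 2->13, 3->2, 4->7), giving [11, 13, 2, 7].

[11, 13, 2, 7]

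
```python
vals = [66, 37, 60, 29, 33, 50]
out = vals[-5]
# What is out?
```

vals has length 6. Negative index -5 maps to positive index 6 + (-5) = 1. vals[1] = 37.

37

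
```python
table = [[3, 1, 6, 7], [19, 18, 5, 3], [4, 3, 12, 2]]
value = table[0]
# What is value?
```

table has 3 rows. Row 0 is [3, 1, 6, 7].

[3, 1, 6, 7]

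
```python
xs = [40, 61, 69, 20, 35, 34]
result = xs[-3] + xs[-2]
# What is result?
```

xs has length 6. Negative index -3 maps to positive index 6 + (-3) = 3. xs[3] = 20.
xs has length 6. Negative index -2 maps to positive index 6 + (-2) = 4. xs[4] = 35.
Sum: 20 + 35 = 55.

55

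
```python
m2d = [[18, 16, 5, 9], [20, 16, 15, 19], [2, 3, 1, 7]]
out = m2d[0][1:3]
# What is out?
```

m2d[0] = [18, 16, 5, 9]. m2d[0] has length 4. The slice m2d[0][1:3] selects indices [1, 2] (1->16, 2->5), giving [16, 5].

[16, 5]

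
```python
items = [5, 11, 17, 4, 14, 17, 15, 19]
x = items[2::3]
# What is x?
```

items has length 8. The slice items[2::3] selects indices [2, 5] (2->17, 5->17), giving [17, 17].

[17, 17]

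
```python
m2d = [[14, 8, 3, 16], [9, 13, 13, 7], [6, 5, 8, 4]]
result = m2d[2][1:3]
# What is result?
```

m2d[2] = [6, 5, 8, 4]. m2d[2] has length 4. The slice m2d[2][1:3] selects indices [1, 2] (1->5, 2->8), giving [5, 8].

[5, 8]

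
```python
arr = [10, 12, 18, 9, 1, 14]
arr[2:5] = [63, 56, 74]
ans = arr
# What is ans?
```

arr starts as [10, 12, 18, 9, 1, 14] (length 6). The slice arr[2:5] covers indices [2, 3, 4] with values [18, 9, 1]. Replacing that slice with [63, 56, 74] (same length) produces [10, 12, 63, 56, 74, 14].

[10, 12, 63, 56, 74, 14]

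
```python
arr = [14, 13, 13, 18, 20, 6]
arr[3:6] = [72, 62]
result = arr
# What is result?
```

arr starts as [14, 13, 13, 18, 20, 6] (length 6). The slice arr[3:6] covers indices [3, 4, 5] with values [18, 20, 6]. Replacing that slice with [72, 62] (different length) produces [14, 13, 13, 72, 62].

[14, 13, 13, 72, 62]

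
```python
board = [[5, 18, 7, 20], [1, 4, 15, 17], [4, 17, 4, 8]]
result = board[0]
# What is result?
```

board has 3 rows. Row 0 is [5, 18, 7, 20].

[5, 18, 7, 20]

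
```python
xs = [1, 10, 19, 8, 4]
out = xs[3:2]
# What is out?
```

xs has length 5. The slice xs[3:2] resolves to an empty index range, so the result is [].

[]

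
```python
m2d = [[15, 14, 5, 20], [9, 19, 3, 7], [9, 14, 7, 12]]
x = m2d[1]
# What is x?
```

m2d has 3 rows. Row 1 is [9, 19, 3, 7].

[9, 19, 3, 7]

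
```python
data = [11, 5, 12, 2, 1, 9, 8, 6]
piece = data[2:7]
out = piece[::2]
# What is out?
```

data has length 8. The slice data[2:7] selects indices [2, 3, 4, 5, 6] (2->12, 3->2, 4->1, 5->9, 6->8), giving [12, 2, 1, 9, 8]. So piece = [12, 2, 1, 9, 8]. piece has length 5. The slice piece[::2] selects indices [0, 2, 4] (0->12, 2->1, 4->8), giving [12, 1, 8].

[12, 1, 8]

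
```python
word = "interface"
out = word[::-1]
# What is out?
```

word has length 9. The slice word[::-1] selects indices [8, 7, 6, 5, 4, 3, 2, 1, 0] (8->'e', 7->'c', 6->'a', 5->'f', 4->'r', 3->'e', 2->'t', 1->'n', 0->'i'), giving 'ecafretni'.

'ecafretni'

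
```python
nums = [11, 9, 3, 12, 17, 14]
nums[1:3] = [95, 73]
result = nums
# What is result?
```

nums starts as [11, 9, 3, 12, 17, 14] (length 6). The slice nums[1:3] covers indices [1, 2] with values [9, 3]. Replacing that slice with [95, 73] (same length) produces [11, 95, 73, 12, 17, 14].

[11, 95, 73, 12, 17, 14]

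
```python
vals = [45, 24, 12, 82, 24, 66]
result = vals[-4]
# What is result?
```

vals has length 6. Negative index -4 maps to positive index 6 + (-4) = 2. vals[2] = 12.

12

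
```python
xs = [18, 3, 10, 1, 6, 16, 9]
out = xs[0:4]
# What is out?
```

xs has length 7. The slice xs[0:4] selects indices [0, 1, 2, 3] (0->18, 1->3, 2->10, 3->1), giving [18, 3, 10, 1].

[18, 3, 10, 1]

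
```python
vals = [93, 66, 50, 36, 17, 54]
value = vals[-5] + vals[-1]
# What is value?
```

vals has length 6. Negative index -5 maps to positive index 6 + (-5) = 1. vals[1] = 66.
vals has length 6. Negative index -1 maps to positive index 6 + (-1) = 5. vals[5] = 54.
Sum: 66 + 54 = 120.

120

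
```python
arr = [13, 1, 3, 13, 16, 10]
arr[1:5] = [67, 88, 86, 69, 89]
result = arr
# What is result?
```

arr starts as [13, 1, 3, 13, 16, 10] (length 6). The slice arr[1:5] covers indices [1, 2, 3, 4] with values [1, 3, 13, 16]. Replacing that slice with [67, 88, 86, 69, 89] (different length) produces [13, 67, 88, 86, 69, 89, 10].

[13, 67, 88, 86, 69, 89, 10]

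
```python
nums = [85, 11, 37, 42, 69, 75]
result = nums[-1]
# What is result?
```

nums has length 6. Negative index -1 maps to positive index 6 + (-1) = 5. nums[5] = 75.

75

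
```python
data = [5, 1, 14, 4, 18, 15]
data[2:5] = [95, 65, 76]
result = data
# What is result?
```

data starts as [5, 1, 14, 4, 18, 15] (length 6). The slice data[2:5] covers indices [2, 3, 4] with values [14, 4, 18]. Replacing that slice with [95, 65, 76] (same length) produces [5, 1, 95, 65, 76, 15].

[5, 1, 95, 65, 76, 15]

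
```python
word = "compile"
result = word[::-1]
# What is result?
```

word has length 7. The slice word[::-1] selects indices [6, 5, 4, 3, 2, 1, 0] (6->'e', 5->'l', 4->'i', 3->'p', 2->'m', 1->'o', 0->'c'), giving 'elipmoc'.

'elipmoc'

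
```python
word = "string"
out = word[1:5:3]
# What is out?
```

word has length 6. The slice word[1:5:3] selects indices [1, 4] (1->'t', 4->'n'), giving 'tn'.

'tn'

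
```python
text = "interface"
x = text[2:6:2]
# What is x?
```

text has length 9. The slice text[2:6:2] selects indices [2, 4] (2->'t', 4->'r'), giving 'tr'.

'tr'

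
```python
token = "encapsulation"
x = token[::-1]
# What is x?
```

token has length 13. The slice token[::-1] selects indices [12, 11, 10, 9, 8, 7, 6, 5, 4, 3, 2, 1, 0] (12->'n', 11->'o', 10->'i', 9->'t', 8->'a', 7->'l', 6->'u', 5->'s', 4->'p', 3->'a', 2->'c', 1->'n', 0->'e'), giving 'noitaluspacne'.

'noitaluspacne'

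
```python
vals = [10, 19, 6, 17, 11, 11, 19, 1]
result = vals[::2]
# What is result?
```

vals has length 8. The slice vals[::2] selects indices [0, 2, 4, 6] (0->10, 2->6, 4->11, 6->19), giving [10, 6, 11, 19].

[10, 6, 11, 19]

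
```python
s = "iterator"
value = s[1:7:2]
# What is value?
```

s has length 8. The slice s[1:7:2] selects indices [1, 3, 5] (1->'t', 3->'r', 5->'t'), giving 'trt'.

'trt'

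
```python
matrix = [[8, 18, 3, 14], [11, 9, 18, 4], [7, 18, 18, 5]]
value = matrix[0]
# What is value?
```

matrix has 3 rows. Row 0 is [8, 18, 3, 14].

[8, 18, 3, 14]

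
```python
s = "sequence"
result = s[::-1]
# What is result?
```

s has length 8. The slice s[::-1] selects indices [7, 6, 5, 4, 3, 2, 1, 0] (7->'e', 6->'c', 5->'n', 4->'e', 3->'u', 2->'q', 1->'e', 0->'s'), giving 'ecneuqes'.

'ecneuqes'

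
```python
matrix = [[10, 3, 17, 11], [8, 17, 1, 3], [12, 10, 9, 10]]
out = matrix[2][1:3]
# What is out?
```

matrix[2] = [12, 10, 9, 10]. matrix[2] has length 4. The slice matrix[2][1:3] selects indices [1, 2] (1->10, 2->9), giving [10, 9].

[10, 9]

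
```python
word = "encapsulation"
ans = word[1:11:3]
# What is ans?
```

word has length 13. The slice word[1:11:3] selects indices [1, 4, 7, 10] (1->'n', 4->'p', 7->'l', 10->'i'), giving 'npli'.

'npli'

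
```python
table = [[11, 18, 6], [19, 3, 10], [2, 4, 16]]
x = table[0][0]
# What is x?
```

table[0] = [11, 18, 6]. Taking column 0 of that row yields 11.

11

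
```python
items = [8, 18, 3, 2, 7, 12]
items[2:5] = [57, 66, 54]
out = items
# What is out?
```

items starts as [8, 18, 3, 2, 7, 12] (length 6). The slice items[2:5] covers indices [2, 3, 4] with values [3, 2, 7]. Replacing that slice with [57, 66, 54] (same length) produces [8, 18, 57, 66, 54, 12].

[8, 18, 57, 66, 54, 12]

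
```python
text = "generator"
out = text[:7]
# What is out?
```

text has length 9. The slice text[:7] selects indices [0, 1, 2, 3, 4, 5, 6] (0->'g', 1->'e', 2->'n', 3->'e', 4->'r', 5->'a', 6->'t'), giving 'generat'.

'generat'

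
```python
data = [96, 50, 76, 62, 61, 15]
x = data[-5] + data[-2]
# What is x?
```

data has length 6. Negative index -5 maps to positive index 6 + (-5) = 1. data[1] = 50.
data has length 6. Negative index -2 maps to positive index 6 + (-2) = 4. data[4] = 61.
Sum: 50 + 61 = 111.

111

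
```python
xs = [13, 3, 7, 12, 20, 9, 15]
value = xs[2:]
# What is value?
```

xs has length 7. The slice xs[2:] selects indices [2, 3, 4, 5, 6] (2->7, 3->12, 4->20, 5->9, 6->15), giving [7, 12, 20, 9, 15].

[7, 12, 20, 9, 15]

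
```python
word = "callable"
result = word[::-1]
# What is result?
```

word has length 8. The slice word[::-1] selects indices [7, 6, 5, 4, 3, 2, 1, 0] (7->'e', 6->'l', 5->'b', 4->'a', 3->'l', 2->'l', 1->'a', 0->'c'), giving 'elballac'.

'elballac'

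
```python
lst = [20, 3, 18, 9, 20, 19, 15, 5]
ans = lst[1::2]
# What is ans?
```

lst has length 8. The slice lst[1::2] selects indices [1, 3, 5, 7] (1->3, 3->9, 5->19, 7->5), giving [3, 9, 19, 5].

[3, 9, 19, 5]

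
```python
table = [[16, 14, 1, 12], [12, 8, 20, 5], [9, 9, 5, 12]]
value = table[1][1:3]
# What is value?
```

table[1] = [12, 8, 20, 5]. table[1] has length 4. The slice table[1][1:3] selects indices [1, 2] (1->8, 2->20), giving [8, 20].

[8, 20]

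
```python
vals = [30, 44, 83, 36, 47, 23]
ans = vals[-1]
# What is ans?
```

vals has length 6. Negative index -1 maps to positive index 6 + (-1) = 5. vals[5] = 23.

23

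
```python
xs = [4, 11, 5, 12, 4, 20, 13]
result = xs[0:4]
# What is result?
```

xs has length 7. The slice xs[0:4] selects indices [0, 1, 2, 3] (0->4, 1->11, 2->5, 3->12), giving [4, 11, 5, 12].

[4, 11, 5, 12]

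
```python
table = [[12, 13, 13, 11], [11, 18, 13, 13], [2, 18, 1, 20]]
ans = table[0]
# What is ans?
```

table has 3 rows. Row 0 is [12, 13, 13, 11].

[12, 13, 13, 11]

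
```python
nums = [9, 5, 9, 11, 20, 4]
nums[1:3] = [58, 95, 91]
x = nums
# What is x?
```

nums starts as [9, 5, 9, 11, 20, 4] (length 6). The slice nums[1:3] covers indices [1, 2] with values [5, 9]. Replacing that slice with [58, 95, 91] (different length) produces [9, 58, 95, 91, 11, 20, 4].

[9, 58, 95, 91, 11, 20, 4]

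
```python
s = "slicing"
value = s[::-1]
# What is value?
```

s has length 7. The slice s[::-1] selects indices [6, 5, 4, 3, 2, 1, 0] (6->'g', 5->'n', 4->'i', 3->'c', 2->'i', 1->'l', 0->'s'), giving 'gnicils'.

'gnicils'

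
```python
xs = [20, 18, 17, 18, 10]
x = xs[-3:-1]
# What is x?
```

xs has length 5. The slice xs[-3:-1] selects indices [2, 3] (2->17, 3->18), giving [17, 18].

[17, 18]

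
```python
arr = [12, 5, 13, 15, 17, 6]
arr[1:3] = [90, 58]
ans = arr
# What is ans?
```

arr starts as [12, 5, 13, 15, 17, 6] (length 6). The slice arr[1:3] covers indices [1, 2] with values [5, 13]. Replacing that slice with [90, 58] (same length) produces [12, 90, 58, 15, 17, 6].

[12, 90, 58, 15, 17, 6]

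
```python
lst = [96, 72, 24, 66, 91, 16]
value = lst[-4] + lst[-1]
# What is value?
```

lst has length 6. Negative index -4 maps to positive index 6 + (-4) = 2. lst[2] = 24.
lst has length 6. Negative index -1 maps to positive index 6 + (-1) = 5. lst[5] = 16.
Sum: 24 + 16 = 40.

40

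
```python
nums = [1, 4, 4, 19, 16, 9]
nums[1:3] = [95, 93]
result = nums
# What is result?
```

nums starts as [1, 4, 4, 19, 16, 9] (length 6). The slice nums[1:3] covers indices [1, 2] with values [4, 4]. Replacing that slice with [95, 93] (same length) produces [1, 95, 93, 19, 16, 9].

[1, 95, 93, 19, 16, 9]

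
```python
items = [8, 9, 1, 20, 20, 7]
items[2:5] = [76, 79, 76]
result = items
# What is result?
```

items starts as [8, 9, 1, 20, 20, 7] (length 6). The slice items[2:5] covers indices [2, 3, 4] with values [1, 20, 20]. Replacing that slice with [76, 79, 76] (same length) produces [8, 9, 76, 79, 76, 7].

[8, 9, 76, 79, 76, 7]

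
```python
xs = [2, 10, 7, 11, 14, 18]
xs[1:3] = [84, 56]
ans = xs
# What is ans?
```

xs starts as [2, 10, 7, 11, 14, 18] (length 6). The slice xs[1:3] covers indices [1, 2] with values [10, 7]. Replacing that slice with [84, 56] (same length) produces [2, 84, 56, 11, 14, 18].

[2, 84, 56, 11, 14, 18]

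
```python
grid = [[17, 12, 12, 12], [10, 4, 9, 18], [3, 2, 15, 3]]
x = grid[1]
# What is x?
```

grid has 3 rows. Row 1 is [10, 4, 9, 18].

[10, 4, 9, 18]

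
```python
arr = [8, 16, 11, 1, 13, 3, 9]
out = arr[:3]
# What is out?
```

arr has length 7. The slice arr[:3] selects indices [0, 1, 2] (0->8, 1->16, 2->11), giving [8, 16, 11].

[8, 16, 11]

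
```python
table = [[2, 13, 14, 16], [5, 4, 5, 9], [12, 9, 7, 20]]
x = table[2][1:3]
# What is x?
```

table[2] = [12, 9, 7, 20]. table[2] has length 4. The slice table[2][1:3] selects indices [1, 2] (1->9, 2->7), giving [9, 7].

[9, 7]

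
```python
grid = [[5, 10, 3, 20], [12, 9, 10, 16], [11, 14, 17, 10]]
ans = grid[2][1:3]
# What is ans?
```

grid[2] = [11, 14, 17, 10]. grid[2] has length 4. The slice grid[2][1:3] selects indices [1, 2] (1->14, 2->17), giving [14, 17].

[14, 17]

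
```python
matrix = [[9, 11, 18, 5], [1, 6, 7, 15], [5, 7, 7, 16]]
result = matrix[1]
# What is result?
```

matrix has 3 rows. Row 1 is [1, 6, 7, 15].

[1, 6, 7, 15]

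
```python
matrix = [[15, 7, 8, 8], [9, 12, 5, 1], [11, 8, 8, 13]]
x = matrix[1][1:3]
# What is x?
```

matrix[1] = [9, 12, 5, 1]. matrix[1] has length 4. The slice matrix[1][1:3] selects indices [1, 2] (1->12, 2->5), giving [12, 5].

[12, 5]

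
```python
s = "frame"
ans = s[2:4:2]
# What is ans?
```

s has length 5. The slice s[2:4:2] selects indices [2] (2->'a'), giving 'a'.

'a'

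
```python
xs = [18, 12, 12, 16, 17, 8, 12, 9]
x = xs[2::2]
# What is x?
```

xs has length 8. The slice xs[2::2] selects indices [2, 4, 6] (2->12, 4->17, 6->12), giving [12, 17, 12].

[12, 17, 12]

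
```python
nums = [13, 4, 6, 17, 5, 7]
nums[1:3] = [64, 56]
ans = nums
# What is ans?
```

nums starts as [13, 4, 6, 17, 5, 7] (length 6). The slice nums[1:3] covers indices [1, 2] with values [4, 6]. Replacing that slice with [64, 56] (same length) produces [13, 64, 56, 17, 5, 7].

[13, 64, 56, 17, 5, 7]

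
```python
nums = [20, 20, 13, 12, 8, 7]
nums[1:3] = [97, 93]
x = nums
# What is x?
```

nums starts as [20, 20, 13, 12, 8, 7] (length 6). The slice nums[1:3] covers indices [1, 2] with values [20, 13]. Replacing that slice with [97, 93] (same length) produces [20, 97, 93, 12, 8, 7].

[20, 97, 93, 12, 8, 7]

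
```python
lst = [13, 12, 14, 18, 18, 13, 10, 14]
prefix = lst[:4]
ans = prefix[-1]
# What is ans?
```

lst has length 8. The slice lst[:4] selects indices [0, 1, 2, 3] (0->13, 1->12, 2->14, 3->18), giving [13, 12, 14, 18]. So prefix = [13, 12, 14, 18]. Then prefix[-1] = 18.

18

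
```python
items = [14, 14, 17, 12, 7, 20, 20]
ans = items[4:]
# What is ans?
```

items has length 7. The slice items[4:] selects indices [4, 5, 6] (4->7, 5->20, 6->20), giving [7, 20, 20].

[7, 20, 20]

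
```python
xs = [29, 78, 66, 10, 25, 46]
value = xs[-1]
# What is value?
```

xs has length 6. Negative index -1 maps to positive index 6 + (-1) = 5. xs[5] = 46.

46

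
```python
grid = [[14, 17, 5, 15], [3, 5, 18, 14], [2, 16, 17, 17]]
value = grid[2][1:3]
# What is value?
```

grid[2] = [2, 16, 17, 17]. grid[2] has length 4. The slice grid[2][1:3] selects indices [1, 2] (1->16, 2->17), giving [16, 17].

[16, 17]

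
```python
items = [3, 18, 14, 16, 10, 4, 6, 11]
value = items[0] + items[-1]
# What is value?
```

items has length 8. items[0] = 3.
items has length 8. Negative index -1 maps to positive index 8 + (-1) = 7. items[7] = 11.
Sum: 3 + 11 = 14.

14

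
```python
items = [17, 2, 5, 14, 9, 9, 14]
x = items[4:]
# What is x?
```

items has length 7. The slice items[4:] selects indices [4, 5, 6] (4->9, 5->9, 6->14), giving [9, 9, 14].

[9, 9, 14]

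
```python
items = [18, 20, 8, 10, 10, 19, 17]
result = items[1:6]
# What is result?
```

items has length 7. The slice items[1:6] selects indices [1, 2, 3, 4, 5] (1->20, 2->8, 3->10, 4->10, 5->19), giving [20, 8, 10, 10, 19].

[20, 8, 10, 10, 19]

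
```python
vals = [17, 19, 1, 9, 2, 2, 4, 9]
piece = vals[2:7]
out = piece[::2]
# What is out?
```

vals has length 8. The slice vals[2:7] selects indices [2, 3, 4, 5, 6] (2->1, 3->9, 4->2, 5->2, 6->4), giving [1, 9, 2, 2, 4]. So piece = [1, 9, 2, 2, 4]. piece has length 5. The slice piece[::2] selects indices [0, 2, 4] (0->1, 2->2, 4->4), giving [1, 2, 4].

[1, 2, 4]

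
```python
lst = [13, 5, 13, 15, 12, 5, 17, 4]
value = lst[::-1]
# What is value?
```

lst has length 8. The slice lst[::-1] selects indices [7, 6, 5, 4, 3, 2, 1, 0] (7->4, 6->17, 5->5, 4->12, 3->15, 2->13, 1->5, 0->13), giving [4, 17, 5, 12, 15, 13, 5, 13].

[4, 17, 5, 12, 15, 13, 5, 13]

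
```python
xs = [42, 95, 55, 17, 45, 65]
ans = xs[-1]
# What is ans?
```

xs has length 6. Negative index -1 maps to positive index 6 + (-1) = 5. xs[5] = 65.

65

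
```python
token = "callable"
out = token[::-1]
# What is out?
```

token has length 8. The slice token[::-1] selects indices [7, 6, 5, 4, 3, 2, 1, 0] (7->'e', 6->'l', 5->'b', 4->'a', 3->'l', 2->'l', 1->'a', 0->'c'), giving 'elballac'.

'elballac'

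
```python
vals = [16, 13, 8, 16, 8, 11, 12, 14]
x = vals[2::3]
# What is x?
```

vals has length 8. The slice vals[2::3] selects indices [2, 5] (2->8, 5->11), giving [8, 11].

[8, 11]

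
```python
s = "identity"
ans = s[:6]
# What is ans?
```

s has length 8. The slice s[:6] selects indices [0, 1, 2, 3, 4, 5] (0->'i', 1->'d', 2->'e', 3->'n', 4->'t', 5->'i'), giving 'identi'.

'identi'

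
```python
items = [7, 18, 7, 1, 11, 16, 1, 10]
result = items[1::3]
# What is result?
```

items has length 8. The slice items[1::3] selects indices [1, 4, 7] (1->18, 4->11, 7->10), giving [18, 11, 10].

[18, 11, 10]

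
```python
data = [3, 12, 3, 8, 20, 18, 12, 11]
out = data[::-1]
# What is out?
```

data has length 8. The slice data[::-1] selects indices [7, 6, 5, 4, 3, 2, 1, 0] (7->11, 6->12, 5->18, 4->20, 3->8, 2->3, 1->12, 0->3), giving [11, 12, 18, 20, 8, 3, 12, 3].

[11, 12, 18, 20, 8, 3, 12, 3]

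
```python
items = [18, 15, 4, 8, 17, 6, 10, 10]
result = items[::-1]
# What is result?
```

items has length 8. The slice items[::-1] selects indices [7, 6, 5, 4, 3, 2, 1, 0] (7->10, 6->10, 5->6, 4->17, 3->8, 2->4, 1->15, 0->18), giving [10, 10, 6, 17, 8, 4, 15, 18].

[10, 10, 6, 17, 8, 4, 15, 18]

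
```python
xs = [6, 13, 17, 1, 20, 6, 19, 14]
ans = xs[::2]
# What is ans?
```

xs has length 8. The slice xs[::2] selects indices [0, 2, 4, 6] (0->6, 2->17, 4->20, 6->19), giving [6, 17, 20, 19].

[6, 17, 20, 19]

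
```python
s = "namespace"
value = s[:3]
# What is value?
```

s has length 9. The slice s[:3] selects indices [0, 1, 2] (0->'n', 1->'a', 2->'m'), giving 'nam'.

'nam'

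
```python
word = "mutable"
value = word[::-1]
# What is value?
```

word has length 7. The slice word[::-1] selects indices [6, 5, 4, 3, 2, 1, 0] (6->'e', 5->'l', 4->'b', 3->'a', 2->'t', 1->'u', 0->'m'), giving 'elbatum'.

'elbatum'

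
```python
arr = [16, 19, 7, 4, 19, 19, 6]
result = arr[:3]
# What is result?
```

arr has length 7. The slice arr[:3] selects indices [0, 1, 2] (0->16, 1->19, 2->7), giving [16, 19, 7].

[16, 19, 7]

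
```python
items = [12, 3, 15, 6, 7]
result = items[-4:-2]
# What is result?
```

items has length 5. The slice items[-4:-2] selects indices [1, 2] (1->3, 2->15), giving [3, 15].

[3, 15]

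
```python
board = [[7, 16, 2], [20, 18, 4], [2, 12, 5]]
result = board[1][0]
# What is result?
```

board[1] = [20, 18, 4]. Taking column 0 of that row yields 20.

20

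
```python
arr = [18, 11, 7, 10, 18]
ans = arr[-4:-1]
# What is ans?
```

arr has length 5. The slice arr[-4:-1] selects indices [1, 2, 3] (1->11, 2->7, 3->10), giving [11, 7, 10].

[11, 7, 10]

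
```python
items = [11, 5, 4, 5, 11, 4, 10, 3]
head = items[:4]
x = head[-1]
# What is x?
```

items has length 8. The slice items[:4] selects indices [0, 1, 2, 3] (0->11, 1->5, 2->4, 3->5), giving [11, 5, 4, 5]. So head = [11, 5, 4, 5]. Then head[-1] = 5.

5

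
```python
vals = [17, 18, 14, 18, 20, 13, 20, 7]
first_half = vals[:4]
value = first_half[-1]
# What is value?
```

vals has length 8. The slice vals[:4] selects indices [0, 1, 2, 3] (0->17, 1->18, 2->14, 3->18), giving [17, 18, 14, 18]. So first_half = [17, 18, 14, 18]. Then first_half[-1] = 18.

18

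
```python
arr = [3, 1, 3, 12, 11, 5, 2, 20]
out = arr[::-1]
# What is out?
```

arr has length 8. The slice arr[::-1] selects indices [7, 6, 5, 4, 3, 2, 1, 0] (7->20, 6->2, 5->5, 4->11, 3->12, 2->3, 1->1, 0->3), giving [20, 2, 5, 11, 12, 3, 1, 3].

[20, 2, 5, 11, 12, 3, 1, 3]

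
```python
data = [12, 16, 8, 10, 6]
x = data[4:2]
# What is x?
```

data has length 5. The slice data[4:2] resolves to an empty index range, so the result is [].

[]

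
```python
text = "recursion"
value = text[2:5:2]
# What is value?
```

text has length 9. The slice text[2:5:2] selects indices [2, 4] (2->'c', 4->'r'), giving 'cr'.

'cr'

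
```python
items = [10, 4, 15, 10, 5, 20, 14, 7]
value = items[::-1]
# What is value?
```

items has length 8. The slice items[::-1] selects indices [7, 6, 5, 4, 3, 2, 1, 0] (7->7, 6->14, 5->20, 4->5, 3->10, 2->15, 1->4, 0->10), giving [7, 14, 20, 5, 10, 15, 4, 10].

[7, 14, 20, 5, 10, 15, 4, 10]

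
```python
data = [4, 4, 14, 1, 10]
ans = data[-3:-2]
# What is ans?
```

data has length 5. The slice data[-3:-2] selects indices [2] (2->14), giving [14].

[14]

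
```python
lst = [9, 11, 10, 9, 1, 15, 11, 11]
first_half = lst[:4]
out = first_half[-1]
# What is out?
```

lst has length 8. The slice lst[:4] selects indices [0, 1, 2, 3] (0->9, 1->11, 2->10, 3->9), giving [9, 11, 10, 9]. So first_half = [9, 11, 10, 9]. Then first_half[-1] = 9.

9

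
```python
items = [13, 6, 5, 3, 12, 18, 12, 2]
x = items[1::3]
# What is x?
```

items has length 8. The slice items[1::3] selects indices [1, 4, 7] (1->6, 4->12, 7->2), giving [6, 12, 2].

[6, 12, 2]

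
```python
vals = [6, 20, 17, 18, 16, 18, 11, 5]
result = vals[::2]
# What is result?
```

vals has length 8. The slice vals[::2] selects indices [0, 2, 4, 6] (0->6, 2->17, 4->16, 6->11), giving [6, 17, 16, 11].

[6, 17, 16, 11]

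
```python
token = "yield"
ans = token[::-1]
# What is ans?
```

token has length 5. The slice token[::-1] selects indices [4, 3, 2, 1, 0] (4->'d', 3->'l', 2->'e', 1->'i', 0->'y'), giving 'dleiy'.

'dleiy'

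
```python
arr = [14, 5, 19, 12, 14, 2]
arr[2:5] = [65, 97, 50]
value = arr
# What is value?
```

arr starts as [14, 5, 19, 12, 14, 2] (length 6). The slice arr[2:5] covers indices [2, 3, 4] with values [19, 12, 14]. Replacing that slice with [65, 97, 50] (same length) produces [14, 5, 65, 97, 50, 2].

[14, 5, 65, 97, 50, 2]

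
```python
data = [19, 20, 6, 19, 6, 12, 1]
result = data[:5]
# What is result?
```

data has length 7. The slice data[:5] selects indices [0, 1, 2, 3, 4] (0->19, 1->20, 2->6, 3->19, 4->6), giving [19, 20, 6, 19, 6].

[19, 20, 6, 19, 6]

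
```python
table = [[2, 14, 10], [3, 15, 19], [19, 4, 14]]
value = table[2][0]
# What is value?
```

table[2] = [19, 4, 14]. Taking column 0 of that row yields 19.

19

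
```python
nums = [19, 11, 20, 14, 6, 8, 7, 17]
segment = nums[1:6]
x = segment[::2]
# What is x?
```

nums has length 8. The slice nums[1:6] selects indices [1, 2, 3, 4, 5] (1->11, 2->20, 3->14, 4->6, 5->8), giving [11, 20, 14, 6, 8]. So segment = [11, 20, 14, 6, 8]. segment has length 5. The slice segment[::2] selects indices [0, 2, 4] (0->11, 2->14, 4->8), giving [11, 14, 8].

[11, 14, 8]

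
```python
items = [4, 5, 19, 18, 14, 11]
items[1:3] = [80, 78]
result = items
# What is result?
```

items starts as [4, 5, 19, 18, 14, 11] (length 6). The slice items[1:3] covers indices [1, 2] with values [5, 19]. Replacing that slice with [80, 78] (same length) produces [4, 80, 78, 18, 14, 11].

[4, 80, 78, 18, 14, 11]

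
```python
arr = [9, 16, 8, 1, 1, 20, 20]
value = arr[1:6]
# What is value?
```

arr has length 7. The slice arr[1:6] selects indices [1, 2, 3, 4, 5] (1->16, 2->8, 3->1, 4->1, 5->20), giving [16, 8, 1, 1, 20].

[16, 8, 1, 1, 20]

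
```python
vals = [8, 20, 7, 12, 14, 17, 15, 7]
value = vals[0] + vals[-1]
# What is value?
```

vals has length 8. vals[0] = 8.
vals has length 8. Negative index -1 maps to positive index 8 + (-1) = 7. vals[7] = 7.
Sum: 8 + 7 = 15.

15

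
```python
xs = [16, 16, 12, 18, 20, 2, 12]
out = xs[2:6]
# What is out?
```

xs has length 7. The slice xs[2:6] selects indices [2, 3, 4, 5] (2->12, 3->18, 4->20, 5->2), giving [12, 18, 20, 2].

[12, 18, 20, 2]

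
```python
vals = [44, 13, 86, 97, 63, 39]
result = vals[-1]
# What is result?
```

vals has length 6. Negative index -1 maps to positive index 6 + (-1) = 5. vals[5] = 39.

39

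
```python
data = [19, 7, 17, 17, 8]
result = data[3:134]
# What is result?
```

data has length 5. The slice data[3:134] selects indices [3, 4] (3->17, 4->8), giving [17, 8].

[17, 8]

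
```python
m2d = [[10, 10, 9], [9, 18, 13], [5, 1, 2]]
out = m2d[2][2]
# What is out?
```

m2d[2] = [5, 1, 2]. Taking column 2 of that row yields 2.

2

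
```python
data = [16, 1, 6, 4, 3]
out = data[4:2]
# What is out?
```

data has length 5. The slice data[4:2] resolves to an empty index range, so the result is [].

[]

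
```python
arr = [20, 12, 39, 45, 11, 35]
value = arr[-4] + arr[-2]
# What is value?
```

arr has length 6. Negative index -4 maps to positive index 6 + (-4) = 2. arr[2] = 39.
arr has length 6. Negative index -2 maps to positive index 6 + (-2) = 4. arr[4] = 11.
Sum: 39 + 11 = 50.

50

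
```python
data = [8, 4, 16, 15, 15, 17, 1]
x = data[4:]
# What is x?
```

data has length 7. The slice data[4:] selects indices [4, 5, 6] (4->15, 5->17, 6->1), giving [15, 17, 1].

[15, 17, 1]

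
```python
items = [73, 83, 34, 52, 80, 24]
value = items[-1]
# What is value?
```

items has length 6. Negative index -1 maps to positive index 6 + (-1) = 5. items[5] = 24.

24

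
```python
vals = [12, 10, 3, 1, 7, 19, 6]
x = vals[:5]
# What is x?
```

vals has length 7. The slice vals[:5] selects indices [0, 1, 2, 3, 4] (0->12, 1->10, 2->3, 3->1, 4->7), giving [12, 10, 3, 1, 7].

[12, 10, 3, 1, 7]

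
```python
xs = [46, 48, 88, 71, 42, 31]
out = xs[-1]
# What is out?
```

xs has length 6. Negative index -1 maps to positive index 6 + (-1) = 5. xs[5] = 31.

31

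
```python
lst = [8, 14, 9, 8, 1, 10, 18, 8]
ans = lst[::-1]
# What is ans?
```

lst has length 8. The slice lst[::-1] selects indices [7, 6, 5, 4, 3, 2, 1, 0] (7->8, 6->18, 5->10, 4->1, 3->8, 2->9, 1->14, 0->8), giving [8, 18, 10, 1, 8, 9, 14, 8].

[8, 18, 10, 1, 8, 9, 14, 8]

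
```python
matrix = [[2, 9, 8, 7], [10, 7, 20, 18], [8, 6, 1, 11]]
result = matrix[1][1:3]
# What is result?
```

matrix[1] = [10, 7, 20, 18]. matrix[1] has length 4. The slice matrix[1][1:3] selects indices [1, 2] (1->7, 2->20), giving [7, 20].

[7, 20]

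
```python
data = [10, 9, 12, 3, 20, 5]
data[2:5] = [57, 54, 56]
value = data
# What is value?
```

data starts as [10, 9, 12, 3, 20, 5] (length 6). The slice data[2:5] covers indices [2, 3, 4] with values [12, 3, 20]. Replacing that slice with [57, 54, 56] (same length) produces [10, 9, 57, 54, 56, 5].

[10, 9, 57, 54, 56, 5]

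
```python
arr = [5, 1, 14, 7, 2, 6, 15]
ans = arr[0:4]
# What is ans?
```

arr has length 7. The slice arr[0:4] selects indices [0, 1, 2, 3] (0->5, 1->1, 2->14, 3->7), giving [5, 1, 14, 7].

[5, 1, 14, 7]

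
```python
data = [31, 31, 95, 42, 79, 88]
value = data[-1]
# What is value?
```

data has length 6. Negative index -1 maps to positive index 6 + (-1) = 5. data[5] = 88.

88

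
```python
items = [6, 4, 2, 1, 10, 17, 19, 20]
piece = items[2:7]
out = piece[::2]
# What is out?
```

items has length 8. The slice items[2:7] selects indices [2, 3, 4, 5, 6] (2->2, 3->1, 4->10, 5->17, 6->19), giving [2, 1, 10, 17, 19]. So piece = [2, 1, 10, 17, 19]. piece has length 5. The slice piece[::2] selects indices [0, 2, 4] (0->2, 2->10, 4->19), giving [2, 10, 19].

[2, 10, 19]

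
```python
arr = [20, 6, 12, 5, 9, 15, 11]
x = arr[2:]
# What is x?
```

arr has length 7. The slice arr[2:] selects indices [2, 3, 4, 5, 6] (2->12, 3->5, 4->9, 5->15, 6->11), giving [12, 5, 9, 15, 11].

[12, 5, 9, 15, 11]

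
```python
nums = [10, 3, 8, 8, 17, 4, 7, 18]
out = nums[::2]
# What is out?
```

nums has length 8. The slice nums[::2] selects indices [0, 2, 4, 6] (0->10, 2->8, 4->17, 6->7), giving [10, 8, 17, 7].

[10, 8, 17, 7]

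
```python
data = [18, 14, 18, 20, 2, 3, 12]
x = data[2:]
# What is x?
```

data has length 7. The slice data[2:] selects indices [2, 3, 4, 5, 6] (2->18, 3->20, 4->2, 5->3, 6->12), giving [18, 20, 2, 3, 12].

[18, 20, 2, 3, 12]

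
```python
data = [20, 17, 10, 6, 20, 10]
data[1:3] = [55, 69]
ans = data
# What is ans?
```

data starts as [20, 17, 10, 6, 20, 10] (length 6). The slice data[1:3] covers indices [1, 2] with values [17, 10]. Replacing that slice with [55, 69] (same length) produces [20, 55, 69, 6, 20, 10].

[20, 55, 69, 6, 20, 10]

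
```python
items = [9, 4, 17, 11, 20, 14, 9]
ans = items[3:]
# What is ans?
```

items has length 7. The slice items[3:] selects indices [3, 4, 5, 6] (3->11, 4->20, 5->14, 6->9), giving [11, 20, 14, 9].

[11, 20, 14, 9]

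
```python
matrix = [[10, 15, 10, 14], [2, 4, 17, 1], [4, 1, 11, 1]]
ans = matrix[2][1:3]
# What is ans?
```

matrix[2] = [4, 1, 11, 1]. matrix[2] has length 4. The slice matrix[2][1:3] selects indices [1, 2] (1->1, 2->11), giving [1, 11].

[1, 11]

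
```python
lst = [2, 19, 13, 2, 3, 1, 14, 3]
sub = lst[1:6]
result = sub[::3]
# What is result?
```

lst has length 8. The slice lst[1:6] selects indices [1, 2, 3, 4, 5] (1->19, 2->13, 3->2, 4->3, 5->1), giving [19, 13, 2, 3, 1]. So sub = [19, 13, 2, 3, 1]. sub has length 5. The slice sub[::3] selects indices [0, 3] (0->19, 3->3), giving [19, 3].

[19, 3]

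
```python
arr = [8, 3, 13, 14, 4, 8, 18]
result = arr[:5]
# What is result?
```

arr has length 7. The slice arr[:5] selects indices [0, 1, 2, 3, 4] (0->8, 1->3, 2->13, 3->14, 4->4), giving [8, 3, 13, 14, 4].

[8, 3, 13, 14, 4]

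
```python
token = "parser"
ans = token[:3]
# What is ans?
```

token has length 6. The slice token[:3] selects indices [0, 1, 2] (0->'p', 1->'a', 2->'r'), giving 'par'.

'par'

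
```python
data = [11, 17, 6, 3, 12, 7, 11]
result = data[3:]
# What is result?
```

data has length 7. The slice data[3:] selects indices [3, 4, 5, 6] (3->3, 4->12, 5->7, 6->11), giving [3, 12, 7, 11].

[3, 12, 7, 11]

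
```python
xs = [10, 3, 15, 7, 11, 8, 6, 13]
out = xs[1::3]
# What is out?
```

xs has length 8. The slice xs[1::3] selects indices [1, 4, 7] (1->3, 4->11, 7->13), giving [3, 11, 13].

[3, 11, 13]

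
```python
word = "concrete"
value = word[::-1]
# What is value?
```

word has length 8. The slice word[::-1] selects indices [7, 6, 5, 4, 3, 2, 1, 0] (7->'e', 6->'t', 5->'e', 4->'r', 3->'c', 2->'n', 1->'o', 0->'c'), giving 'etercnoc'.

'etercnoc'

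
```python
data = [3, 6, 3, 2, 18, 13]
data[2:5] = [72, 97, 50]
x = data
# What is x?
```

data starts as [3, 6, 3, 2, 18, 13] (length 6). The slice data[2:5] covers indices [2, 3, 4] with values [3, 2, 18]. Replacing that slice with [72, 97, 50] (same length) produces [3, 6, 72, 97, 50, 13].

[3, 6, 72, 97, 50, 13]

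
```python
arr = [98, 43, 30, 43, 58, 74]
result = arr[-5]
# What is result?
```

arr has length 6. Negative index -5 maps to positive index 6 + (-5) = 1. arr[1] = 43.

43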